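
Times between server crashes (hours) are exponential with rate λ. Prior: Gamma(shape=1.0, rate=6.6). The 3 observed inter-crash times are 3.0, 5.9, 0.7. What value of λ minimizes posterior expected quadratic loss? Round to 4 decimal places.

Σ times = 9.6. Posterior: Gamma(shape = 1.0+3 = 4.0, rate = 6.6+9.6 = 16.2).
Mode = (α−1)/β = 3.0/16.2 = 0.1852.
Mean = α/β = 4.0/16.2 = 0.2469.
Quadratic loss ⇒ the optimal estimator is the posterior mean.

0.2469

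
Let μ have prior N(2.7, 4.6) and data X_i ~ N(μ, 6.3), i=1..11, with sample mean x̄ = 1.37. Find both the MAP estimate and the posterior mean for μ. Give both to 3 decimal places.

MAP estimate = 1.517, posterior mean = 1.517

Posterior for μ is Normal. Precision-weighted mean: (1/4.6·2.7 + 11/6.3·1.37) / (1/4.6 + 11/6.3) = 1.517.
A Normal posterior is symmetric, so mode = mean.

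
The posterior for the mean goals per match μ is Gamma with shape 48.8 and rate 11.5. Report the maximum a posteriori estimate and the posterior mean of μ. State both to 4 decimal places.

Mode = (α−1)/β = 47.8/11.5 = 4.1565.
Mean = α/β = 48.8/11.5 = 4.2435.
Mean > mode: the posterior has a right tail.

MAP: 4.1565. Posterior mean: 4.2435.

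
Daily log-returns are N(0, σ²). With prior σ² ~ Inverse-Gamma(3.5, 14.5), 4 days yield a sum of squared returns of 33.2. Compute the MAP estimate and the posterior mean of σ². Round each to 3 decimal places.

MAP = 4.785; posterior mean = 6.911

Posterior: Inverse-Gamma(shape = 3.5+4/2 = 5.5, scale = 14.5+33.2/2 = 31.1).
Mode = β/(α+1) = 31.1/6.5 = 4.785.
Mean = β/(α−1) = 31.1/4.5 = 6.911.
Right-skewed posterior ⇒ mode < mean.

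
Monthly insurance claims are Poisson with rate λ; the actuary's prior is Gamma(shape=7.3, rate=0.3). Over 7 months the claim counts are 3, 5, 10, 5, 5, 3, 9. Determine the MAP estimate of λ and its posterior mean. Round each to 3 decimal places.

Σ counts = 40. Posterior: Gamma(shape = 7.3+40 = 47.3, rate = 0.3+7 = 7.3).
Mode = (α−1)/β = 46.3/7.3 = 6.342.
Mean = α/β = 47.3/7.3 = 6.479.

MAP: 6.342. Posterior mean: 6.479.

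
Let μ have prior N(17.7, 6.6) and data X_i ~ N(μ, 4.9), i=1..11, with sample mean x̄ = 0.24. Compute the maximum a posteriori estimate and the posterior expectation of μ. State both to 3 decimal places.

MAP = 1.344; posterior mean = 1.344

Posterior for μ is Normal. Precision-weighted mean: (1/6.6·17.7 + 11/4.9·0.24) / (1/6.6 + 11/4.9) = 1.344.
A Normal posterior is symmetric, so mode = mean.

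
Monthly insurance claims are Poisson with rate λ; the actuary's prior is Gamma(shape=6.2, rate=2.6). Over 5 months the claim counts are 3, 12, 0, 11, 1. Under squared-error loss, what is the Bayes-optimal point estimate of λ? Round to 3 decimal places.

Σ counts = 27. Posterior: Gamma(shape = 6.2+27 = 33.2, rate = 2.6+5 = 7.6).
Mode = (α−1)/β = 32.2/7.6 = 4.237.
Mean = α/β = 33.2/7.6 = 4.368.
Squared-error loss ⇒ the optimal estimator is the posterior mean.

4.368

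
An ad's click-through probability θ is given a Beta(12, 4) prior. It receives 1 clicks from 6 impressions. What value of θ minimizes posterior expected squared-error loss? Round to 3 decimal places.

Posterior: Beta(12+1, 4+5) = Beta(13, 9).
Mode = (13−1)/(13+9−2) = 12/20 = 0.600.
Mean = 13/(13+9) = 13/22 = 0.591.
Squared-error loss ⇒ the optimal estimator is the posterior mean.

0.591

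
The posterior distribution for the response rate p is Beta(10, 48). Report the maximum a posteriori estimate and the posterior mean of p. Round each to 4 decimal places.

Mode = (10−1)/(10+48−2) = 9/56 = 0.1607.
Mean = 10/(10+48) = 10/58 = 0.1724.
Mean > mode: the posterior has a right tail.

MAP: 0.1607. Posterior mean: 0.1724.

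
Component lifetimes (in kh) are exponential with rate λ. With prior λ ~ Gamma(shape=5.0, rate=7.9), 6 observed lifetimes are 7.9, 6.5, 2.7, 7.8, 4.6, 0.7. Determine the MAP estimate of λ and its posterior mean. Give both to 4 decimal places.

λ_MAP = 0.2625, E[λ|data] = 0.2887

Σ times = 30.2. Posterior: Gamma(shape = 5.0+6 = 11.0, rate = 7.9+30.2 = 38.1).
Mode = (α−1)/β = 10.0/38.1 = 0.2625.
Mean = α/β = 11.0/38.1 = 0.2887.
The mean is pulled above the mode by the posterior's right skew.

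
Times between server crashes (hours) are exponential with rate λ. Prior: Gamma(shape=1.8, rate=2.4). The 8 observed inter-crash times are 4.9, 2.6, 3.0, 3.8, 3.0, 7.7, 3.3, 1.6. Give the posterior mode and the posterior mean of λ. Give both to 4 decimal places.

Σ times = 29.9. Posterior: Gamma(shape = 1.8+8 = 9.8, rate = 2.4+29.9 = 32.3).
Mode = (α−1)/β = 8.8/32.3 = 0.2724.
Mean = α/β = 9.8/32.3 = 0.3034.
Right-skewed posterior ⇒ mode < mean.

posterior mode = 0.2724, posterior mean = 0.3034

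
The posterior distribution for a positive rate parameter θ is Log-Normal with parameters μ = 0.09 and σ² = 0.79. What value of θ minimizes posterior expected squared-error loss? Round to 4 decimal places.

1.6242

Mode = exp(μ − σ²) = exp(-0.70) = 0.4966.
Mean = exp(μ + σ²/2) = exp(0.485) = 1.6242.
Squared-error loss ⇒ the optimal estimator is the posterior mean.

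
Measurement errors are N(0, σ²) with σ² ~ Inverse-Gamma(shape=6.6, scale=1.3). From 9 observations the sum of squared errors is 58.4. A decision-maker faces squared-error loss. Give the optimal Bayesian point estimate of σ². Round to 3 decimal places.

3.020

Posterior: Inverse-Gamma(shape = 6.6+9/2 = 11.1, scale = 1.3+58.4/2 = 30.5).
Mode = β/(α+1) = 30.5/12.1 = 2.521.
Mean = β/(α−1) = 30.5/10.1 = 3.020.
Squared-error loss ⇒ the optimal estimator is the posterior mean.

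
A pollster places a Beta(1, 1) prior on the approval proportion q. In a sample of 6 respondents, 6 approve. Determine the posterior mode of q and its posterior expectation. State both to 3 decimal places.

q_MAP = 1.000, E[q|data] = 0.875

Posterior: Beta(1+6, 1+0) = Beta(7, 1).
Since β = 1 ≤ 1 and α > 1, the Beta density is monotone increasing on [0,1]; the mode is at 1.
Mean = 7/(7+1) = 0.875.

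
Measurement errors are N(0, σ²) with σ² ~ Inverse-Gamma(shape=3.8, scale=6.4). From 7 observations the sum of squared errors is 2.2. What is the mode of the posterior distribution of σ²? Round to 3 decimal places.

0.904

Posterior: Inverse-Gamma(shape = 3.8+7/2 = 7.3, scale = 6.4+2.2/2 = 7.5).
Mode = β/(α+1) = 7.5/8.3 = 0.904.
Mean = β/(α−1) = 7.5/6.3 = 1.190.
This is the posterior mode — the MAP estimate.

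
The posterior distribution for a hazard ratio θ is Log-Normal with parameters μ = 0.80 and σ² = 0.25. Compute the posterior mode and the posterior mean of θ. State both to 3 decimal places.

posterior mode = 1.733, posterior mean = 2.522

Mode = exp(μ − σ²) = exp(0.55) = 1.733.
Mean = exp(μ + σ²/2) = exp(0.925) = 2.522.
Mean > mode: the posterior has a right tail.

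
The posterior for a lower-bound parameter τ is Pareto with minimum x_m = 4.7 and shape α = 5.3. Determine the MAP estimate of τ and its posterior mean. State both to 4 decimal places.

MAP = 4.7000, posterior mean = 5.7930

The Pareto density is strictly decreasing on [x_m, ∞), so the mode is x_m = 4.7000.
Mean = α·x_m/(α−1) = 5.3·4.7/4.3 = 5.7930.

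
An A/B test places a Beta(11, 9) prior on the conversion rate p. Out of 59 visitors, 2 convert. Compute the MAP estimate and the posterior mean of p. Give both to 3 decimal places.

Posterior: Beta(11+2, 9+57) = Beta(13, 66).
Mode = (13−1)/(13+66−2) = 12/77 = 0.156.
Mean = 13/(13+66) = 13/79 = 0.165.
Mean > mode: the posterior has a right tail.

MAP = 0.156; posterior mean = 0.165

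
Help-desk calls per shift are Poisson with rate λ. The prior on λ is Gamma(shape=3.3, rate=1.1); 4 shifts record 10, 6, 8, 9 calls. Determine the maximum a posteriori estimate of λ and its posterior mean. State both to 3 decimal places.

Σ counts = 33. Posterior: Gamma(shape = 3.3+33 = 36.3, rate = 1.1+4 = 5.1).
Mode = (α−1)/β = 35.3/5.1 = 6.922.
Mean = α/β = 36.3/5.1 = 7.118.
The posterior is right-skewed, so the mean exceeds the mode.

maximum a posteriori estimate = 6.922, posterior mean = 7.118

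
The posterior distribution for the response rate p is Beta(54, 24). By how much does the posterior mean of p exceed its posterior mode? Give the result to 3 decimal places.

-0.005

Mode = (54−1)/(54+24−2) = 53/76 = 0.697.
Mean = 54/(54+24) = 54/78 = 0.692.
Difference = 0.692 − 0.697 = -0.005.
Left-skewed posterior ⇒ mean < mode.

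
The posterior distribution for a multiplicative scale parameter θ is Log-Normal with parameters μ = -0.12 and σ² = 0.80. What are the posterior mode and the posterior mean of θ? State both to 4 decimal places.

Mode = exp(μ − σ²) = exp(-0.92) = 0.3985.
Mean = exp(μ + σ²/2) = exp(0.280) = 1.3231.

MAP = 0.3985; posterior mean = 1.3231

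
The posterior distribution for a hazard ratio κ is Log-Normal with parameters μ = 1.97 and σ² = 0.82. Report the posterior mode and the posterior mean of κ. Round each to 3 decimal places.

Mode = exp(μ − σ²) = exp(1.15) = 3.158.
Mean = exp(μ + σ²/2) = exp(2.380) = 10.805.

κ_MAP = 3.158, E[κ|data] = 10.805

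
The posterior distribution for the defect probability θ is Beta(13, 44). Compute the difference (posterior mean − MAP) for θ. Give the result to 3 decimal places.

Mode = (13−1)/(13+44−2) = 12/55 = 0.218.
Mean = 13/(13+44) = 13/57 = 0.228.
Difference = 0.228 − 0.218 = 0.010.

0.010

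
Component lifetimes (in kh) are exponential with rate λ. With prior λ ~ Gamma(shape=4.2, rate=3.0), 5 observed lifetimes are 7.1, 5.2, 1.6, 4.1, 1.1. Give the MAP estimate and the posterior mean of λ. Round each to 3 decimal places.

Σ times = 19.1. Posterior: Gamma(shape = 4.2+5 = 9.2, rate = 3.0+19.1 = 22.1).
Mode = (α−1)/β = 8.2/22.1 = 0.371.
Mean = α/β = 9.2/22.1 = 0.416.
Mean > mode: the posterior has a right tail.

MAP = 0.371, posterior mean = 0.416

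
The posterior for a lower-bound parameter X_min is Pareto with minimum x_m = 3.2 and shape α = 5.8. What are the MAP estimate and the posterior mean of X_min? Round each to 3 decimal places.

MAP = 3.200, posterior mean = 3.867

The Pareto density is strictly decreasing on [x_m, ∞), so the mode is x_m = 3.200.
Mean = α·x_m/(α−1) = 5.8·3.2/4.8 = 3.867.
The mean is pulled above the mode by the posterior's right skew.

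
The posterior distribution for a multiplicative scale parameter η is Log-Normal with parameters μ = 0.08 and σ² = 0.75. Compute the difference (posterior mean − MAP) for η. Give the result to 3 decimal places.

1.064

Mode = exp(μ − σ²) = exp(-0.67) = 0.512.
Mean = exp(μ + σ²/2) = exp(0.455) = 1.576.
Difference = 1.576 − 0.512 = 1.064.
The posterior is right-skewed, so the mean exceeds the mode.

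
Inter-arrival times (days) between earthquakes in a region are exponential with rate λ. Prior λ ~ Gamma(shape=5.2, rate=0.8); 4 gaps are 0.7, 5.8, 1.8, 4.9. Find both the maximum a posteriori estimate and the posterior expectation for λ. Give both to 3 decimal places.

MAP = 0.586, posterior mean = 0.657

Σ times = 13.2. Posterior: Gamma(shape = 5.2+4 = 9.2, rate = 0.8+13.2 = 14.0).
Mode = (α−1)/β = 8.2/14.0 = 0.586.
Mean = α/β = 9.2/14.0 = 0.657.
Mean > mode: the posterior has a right tail.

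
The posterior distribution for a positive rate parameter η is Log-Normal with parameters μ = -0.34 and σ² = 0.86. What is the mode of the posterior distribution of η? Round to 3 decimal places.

0.301

Mode = exp(μ − σ²) = exp(-1.20) = 0.301.
Mean = exp(μ + σ²/2) = exp(0.090) = 1.094.
This is the posterior mode — the MAP estimate.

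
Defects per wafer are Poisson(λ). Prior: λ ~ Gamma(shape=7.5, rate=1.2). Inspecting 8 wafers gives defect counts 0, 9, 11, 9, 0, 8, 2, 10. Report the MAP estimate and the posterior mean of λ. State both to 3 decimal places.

λ_MAP = 6.033, E[λ|data] = 6.141

Σ counts = 49. Posterior: Gamma(shape = 7.5+49 = 56.5, rate = 1.2+8 = 9.2).
Mode = (α−1)/β = 55.5/9.2 = 6.033.
Mean = α/β = 56.5/9.2 = 6.141.
The mean is pulled above the mode by the posterior's right skew.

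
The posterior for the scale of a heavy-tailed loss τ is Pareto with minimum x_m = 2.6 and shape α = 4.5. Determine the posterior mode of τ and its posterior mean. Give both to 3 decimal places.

MAP = 2.600; posterior mean = 3.343

The Pareto density is strictly decreasing on [x_m, ∞), so the mode is x_m = 2.600.
Mean = α·x_m/(α−1) = 4.5·2.6/3.5 = 3.343.
The posterior is right-skewed, so the mean exceeds the mode.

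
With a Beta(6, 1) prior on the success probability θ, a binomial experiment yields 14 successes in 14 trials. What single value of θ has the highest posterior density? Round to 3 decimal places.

Posterior: Beta(6+14, 1+0) = Beta(20, 1).
Since β = 1 ≤ 1 and α > 1, the Beta density is monotone increasing on [0,1]; the mode is at 1.
Mean = 20/(20+1) = 0.952.
This is the posterior mode — the MAP estimate.

1.000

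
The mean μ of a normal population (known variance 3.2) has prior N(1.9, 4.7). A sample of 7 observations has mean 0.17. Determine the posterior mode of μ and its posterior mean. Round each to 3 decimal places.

Posterior for μ is Normal. Precision-weighted mean: (1/4.7·1.9 + 7/3.2·0.17) / (1/4.7 + 7/3.2) = 0.323.
A Normal posterior is symmetric, so mode = mean.

MAP = 0.323, posterior mean = 0.323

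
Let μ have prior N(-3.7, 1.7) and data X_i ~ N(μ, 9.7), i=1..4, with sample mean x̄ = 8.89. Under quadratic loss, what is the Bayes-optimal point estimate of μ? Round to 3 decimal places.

Posterior for μ is Normal. Precision-weighted mean: (1/1.7·-3.7 + 4/9.7·8.89) / (1/1.7 + 4/9.7) = 1.489.
A Normal posterior is symmetric, so mode = mean.
Quadratic loss ⇒ the optimal estimator is the posterior mean.

1.489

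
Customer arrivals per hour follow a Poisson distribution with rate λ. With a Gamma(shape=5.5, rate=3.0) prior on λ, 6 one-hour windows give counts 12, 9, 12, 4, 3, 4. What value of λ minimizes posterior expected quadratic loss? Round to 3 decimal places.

Σ counts = 44. Posterior: Gamma(shape = 5.5+44 = 49.5, rate = 3.0+6 = 9.0).
Mode = (α−1)/β = 48.5/9.0 = 5.389.
Mean = α/β = 49.5/9.0 = 5.500.
Quadratic loss ⇒ the optimal estimator is the posterior mean.

5.500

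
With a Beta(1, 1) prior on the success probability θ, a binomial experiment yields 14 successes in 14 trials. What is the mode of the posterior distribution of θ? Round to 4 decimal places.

Posterior: Beta(1+14, 1+0) = Beta(15, 1).
Since β = 1 ≤ 1 and α > 1, the Beta density is monotone increasing on [0,1]; the mode is at 1.
Mean = 15/(15+1) = 0.9375.
This is the posterior mode — the MAP estimate.

1.0000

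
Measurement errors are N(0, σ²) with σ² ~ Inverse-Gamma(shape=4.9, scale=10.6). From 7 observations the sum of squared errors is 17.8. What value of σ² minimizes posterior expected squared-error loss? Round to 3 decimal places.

2.635

Posterior: Inverse-Gamma(shape = 4.9+7/2 = 8.4, scale = 10.6+17.8/2 = 19.5).
Mode = β/(α+1) = 19.5/9.4 = 2.074.
Mean = β/(α−1) = 19.5/7.4 = 2.635.
Squared-error loss ⇒ the optimal estimator is the posterior mean.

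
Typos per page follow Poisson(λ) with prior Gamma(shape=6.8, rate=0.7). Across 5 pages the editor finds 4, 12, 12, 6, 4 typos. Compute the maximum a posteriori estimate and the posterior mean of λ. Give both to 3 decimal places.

MAP = 7.684, posterior mean = 7.860

Σ counts = 38. Posterior: Gamma(shape = 6.8+38 = 44.8, rate = 0.7+5 = 5.7).
Mode = (α−1)/β = 43.8/5.7 = 7.684.
Mean = α/β = 44.8/5.7 = 7.860.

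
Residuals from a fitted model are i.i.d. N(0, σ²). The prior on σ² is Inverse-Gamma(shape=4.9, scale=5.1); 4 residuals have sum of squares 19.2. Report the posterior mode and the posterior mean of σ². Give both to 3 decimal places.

MAP = 1.861, posterior mean = 2.492

Posterior: Inverse-Gamma(shape = 4.9+4/2 = 6.9, scale = 5.1+19.2/2 = 14.7).
Mode = β/(α+1) = 14.7/7.9 = 1.861.
Mean = β/(α−1) = 14.7/5.9 = 2.492.
Right-skewed posterior ⇒ mode < mean.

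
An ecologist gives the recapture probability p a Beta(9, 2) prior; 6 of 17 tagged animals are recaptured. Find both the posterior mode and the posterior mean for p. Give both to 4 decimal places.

MAP = 0.5385; posterior mean = 0.5357

Posterior: Beta(9+6, 2+11) = Beta(15, 13).
Mode = (15−1)/(15+13−2) = 14/26 = 0.5385.
Mean = 15/(15+13) = 15/28 = 0.5357.
The mean is pulled below the mode by the posterior's left skew.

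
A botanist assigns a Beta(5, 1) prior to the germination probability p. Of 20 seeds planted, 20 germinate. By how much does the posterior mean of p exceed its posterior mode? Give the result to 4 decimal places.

Posterior: Beta(5+20, 1+0) = Beta(25, 1).
Since β = 1 ≤ 1 and α > 1, the Beta density is monotone increasing on [0,1]; the mode is at 1.
Mean = 25/(25+1) = 0.9615.
Difference = 0.9615 − 1.0000 = -0.0385.

-0.0385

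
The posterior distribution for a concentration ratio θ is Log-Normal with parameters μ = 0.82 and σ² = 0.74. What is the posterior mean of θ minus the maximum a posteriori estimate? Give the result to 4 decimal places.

2.2038

Mode = exp(μ − σ²) = exp(0.08) = 1.0833.
Mean = exp(μ + σ²/2) = exp(1.190) = 3.2871.
Difference = 3.2871 − 1.0833 = 2.2038.
Right-skewed posterior ⇒ mode < mean.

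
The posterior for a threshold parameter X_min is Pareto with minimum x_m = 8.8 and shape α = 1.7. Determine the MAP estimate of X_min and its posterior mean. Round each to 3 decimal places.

MAP = 8.800; posterior mean = 21.371

The Pareto density is strictly decreasing on [x_m, ∞), so the mode is x_m = 8.800.
Mean = α·x_m/(α−1) = 1.7·8.8/0.7 = 21.371.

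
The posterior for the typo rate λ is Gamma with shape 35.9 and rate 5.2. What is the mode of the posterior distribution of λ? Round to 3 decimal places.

6.712

Mode = (α−1)/β = 34.9/5.2 = 6.712.
Mean = α/β = 35.9/5.2 = 6.904.
This is the posterior mode — the MAP estimate.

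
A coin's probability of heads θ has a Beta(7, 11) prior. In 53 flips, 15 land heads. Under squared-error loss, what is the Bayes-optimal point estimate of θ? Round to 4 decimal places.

Posterior: Beta(7+15, 11+38) = Beta(22, 49).
Mode = (22−1)/(22+49−2) = 21/69 = 0.3043.
Mean = 22/(22+49) = 22/71 = 0.3099.
Squared-error loss ⇒ the optimal estimator is the posterior mean.

0.3099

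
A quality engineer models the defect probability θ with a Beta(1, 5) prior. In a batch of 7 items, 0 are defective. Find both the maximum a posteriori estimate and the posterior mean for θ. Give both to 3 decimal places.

Posterior: Beta(1+0, 5+7) = Beta(1, 12).
Since α = 1 ≤ 1 and β > 1, the Beta density is monotone decreasing on [0,1]; the mode is at 0.
Mean = 1/(1+12) = 0.077.
Right-skewed posterior ⇒ mode < mean.

MAP: 0.000. Posterior mean: 0.077.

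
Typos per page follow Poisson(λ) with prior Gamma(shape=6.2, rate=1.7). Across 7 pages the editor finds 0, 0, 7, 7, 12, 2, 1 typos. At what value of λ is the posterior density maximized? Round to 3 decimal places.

Σ counts = 29. Posterior: Gamma(shape = 6.2+29 = 35.2, rate = 1.7+7 = 8.7).
Mode = (α−1)/β = 34.2/8.7 = 3.931.
Mean = α/β = 35.2/8.7 = 4.046.
This is the posterior mode — the MAP estimate.

3.931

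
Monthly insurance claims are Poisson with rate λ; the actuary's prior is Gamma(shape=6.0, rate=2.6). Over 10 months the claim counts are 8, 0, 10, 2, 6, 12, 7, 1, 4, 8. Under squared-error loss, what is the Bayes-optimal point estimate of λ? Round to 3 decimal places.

Σ counts = 58. Posterior: Gamma(shape = 6.0+58 = 64.0, rate = 2.6+10 = 12.6).
Mode = (α−1)/β = 63.0/12.6 = 5.000.
Mean = α/β = 64.0/12.6 = 5.079.
Squared-error loss ⇒ the optimal estimator is the posterior mean.

5.079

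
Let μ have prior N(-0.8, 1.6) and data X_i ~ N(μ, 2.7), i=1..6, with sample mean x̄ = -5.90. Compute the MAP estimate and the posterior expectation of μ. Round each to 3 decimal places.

μ_MAP = -4.780, E[μ|data] = -4.780

Posterior for μ is Normal. Precision-weighted mean: (1/1.6·-0.8 + 6/2.7·-5.90) / (1/1.6 + 6/2.7) = -4.780.
A Normal posterior is symmetric, so mode = mean.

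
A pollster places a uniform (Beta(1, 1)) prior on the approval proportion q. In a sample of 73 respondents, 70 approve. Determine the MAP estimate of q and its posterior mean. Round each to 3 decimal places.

Posterior: Beta(1+70, 1+3) = Beta(71, 4).
Mode = (71−1)/(71+4−2) = 70/73 = 0.959.
With a flat prior the MAP equals the MLE, 70/73.
Mean = 71/(71+4) = 71/75 = 0.947.

q_MAP = 0.959, E[q|data] = 0.947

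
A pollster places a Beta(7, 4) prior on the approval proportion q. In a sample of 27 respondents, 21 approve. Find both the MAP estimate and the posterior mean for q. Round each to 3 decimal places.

Posterior: Beta(7+21, 4+6) = Beta(28, 10).
Mode = (28−1)/(28+10−2) = 27/36 = 0.750.
Mean = 28/(28+10) = 28/38 = 0.737.
The posterior is left-skewed, so the mode exceeds the mean.

MAP = 0.750, posterior mean = 0.737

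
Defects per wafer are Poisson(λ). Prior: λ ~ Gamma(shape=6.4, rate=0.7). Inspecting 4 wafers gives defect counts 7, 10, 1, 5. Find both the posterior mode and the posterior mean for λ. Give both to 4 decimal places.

Σ counts = 23. Posterior: Gamma(shape = 6.4+23 = 29.4, rate = 0.7+4 = 4.7).
Mode = (α−1)/β = 28.4/4.7 = 6.0426.
Mean = α/β = 29.4/4.7 = 6.2553.

MAP = 6.0426, posterior mean = 6.2553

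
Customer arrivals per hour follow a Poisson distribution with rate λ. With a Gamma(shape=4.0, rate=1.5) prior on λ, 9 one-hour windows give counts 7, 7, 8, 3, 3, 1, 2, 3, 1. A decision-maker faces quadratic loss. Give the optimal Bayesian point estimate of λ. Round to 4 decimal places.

Σ counts = 35. Posterior: Gamma(shape = 4.0+35 = 39.0, rate = 1.5+9 = 10.5).
Mode = (α−1)/β = 38.0/10.5 = 3.6190.
Mean = α/β = 39.0/10.5 = 3.7143.
Quadratic loss ⇒ the optimal estimator is the posterior mean.

3.7143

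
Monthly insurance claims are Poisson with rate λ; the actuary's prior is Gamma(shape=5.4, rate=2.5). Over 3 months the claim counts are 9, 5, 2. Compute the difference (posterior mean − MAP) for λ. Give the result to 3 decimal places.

0.182

Σ counts = 16. Posterior: Gamma(shape = 5.4+16 = 21.4, rate = 2.5+3 = 5.5).
Mode = (α−1)/β = 20.4/5.5 = 3.709.
Mean = α/β = 21.4/5.5 = 3.891.
Difference = 3.891 − 3.709 = 0.182.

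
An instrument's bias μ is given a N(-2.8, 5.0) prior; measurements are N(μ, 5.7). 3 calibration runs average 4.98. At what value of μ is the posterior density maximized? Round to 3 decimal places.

2.838

Posterior for μ is Normal. Precision-weighted mean: (1/5.0·-2.8 + 3/5.7·4.98) / (1/5.0 + 3/5.7) = 2.838.
A Normal posterior is symmetric, so mode = mean.
This is the posterior mode — the MAP estimate.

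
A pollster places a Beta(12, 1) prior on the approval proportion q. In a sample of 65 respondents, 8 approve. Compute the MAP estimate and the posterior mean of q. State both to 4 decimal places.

q_MAP = 0.2500, E[q|data] = 0.2564

Posterior: Beta(12+8, 1+57) = Beta(20, 58).
Mode = (20−1)/(20+58−2) = 19/76 = 0.2500.
Mean = 20/(20+58) = 20/78 = 0.2564.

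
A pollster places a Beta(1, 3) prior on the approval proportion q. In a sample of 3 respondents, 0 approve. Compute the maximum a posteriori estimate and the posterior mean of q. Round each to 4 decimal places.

Posterior: Beta(1+0, 3+3) = Beta(1, 6).
Since α = 1 ≤ 1 and β > 1, the Beta density is monotone decreasing on [0,1]; the mode is at 0.
Mean = 1/(1+6) = 0.1429.
The mean is pulled above the mode by the posterior's right skew.

MAP = 0.0000, posterior mean = 0.1429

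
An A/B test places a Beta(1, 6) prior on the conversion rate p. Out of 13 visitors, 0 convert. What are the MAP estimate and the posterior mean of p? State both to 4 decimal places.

MAP: 0.0000. Posterior mean: 0.0500.

Posterior: Beta(1+0, 6+13) = Beta(1, 19).
Since α = 1 ≤ 1 and β > 1, the Beta density is monotone decreasing on [0,1]; the mode is at 0.
Mean = 1/(1+19) = 0.0500.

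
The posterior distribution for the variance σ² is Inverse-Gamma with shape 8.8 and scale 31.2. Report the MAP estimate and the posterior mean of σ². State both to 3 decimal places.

Mode = β/(α+1) = 31.2/9.8 = 3.184.
Mean = β/(α−1) = 31.2/7.8 = 4.000.
Right-skewed posterior ⇒ mode < mean.

MAP estimate = 3.184, posterior mean = 4.000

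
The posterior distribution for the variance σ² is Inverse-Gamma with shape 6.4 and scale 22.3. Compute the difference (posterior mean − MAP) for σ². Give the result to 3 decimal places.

1.116

Mode = β/(α+1) = 22.3/7.4 = 3.014.
Mean = β/(α−1) = 22.3/5.4 = 4.130.
Difference = 4.130 − 3.014 = 1.116.
Mean > mode: the posterior has a right tail.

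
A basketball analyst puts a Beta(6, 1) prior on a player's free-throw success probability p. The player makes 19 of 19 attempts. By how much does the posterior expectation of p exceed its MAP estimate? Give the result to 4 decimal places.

Posterior: Beta(6+19, 1+0) = Beta(25, 1).
Since β = 1 ≤ 1 and α > 1, the Beta density is monotone increasing on [0,1]; the mode is at 1.
Mean = 25/(25+1) = 0.9615.
Difference = 0.9615 − 1.0000 = -0.0385.
Left-skewed posterior ⇒ mean < mode.

-0.0385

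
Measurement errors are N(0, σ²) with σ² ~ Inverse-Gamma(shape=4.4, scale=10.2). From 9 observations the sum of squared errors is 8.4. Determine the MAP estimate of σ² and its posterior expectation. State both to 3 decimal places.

MAP = 1.455; posterior mean = 1.823

Posterior: Inverse-Gamma(shape = 4.4+9/2 = 8.9, scale = 10.2+8.4/2 = 14.4).
Mode = β/(α+1) = 14.4/9.9 = 1.455.
Mean = β/(α−1) = 14.4/7.9 = 1.823.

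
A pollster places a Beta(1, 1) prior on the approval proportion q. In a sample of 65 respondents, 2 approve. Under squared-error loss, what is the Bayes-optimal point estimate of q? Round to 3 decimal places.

0.045

Posterior: Beta(1+2, 1+63) = Beta(3, 64).
Mode = (3−1)/(3+64−2) = 2/65 = 0.031.
Mean = 3/(3+64) = 3/67 = 0.045.
Squared-error loss ⇒ the optimal estimator is the posterior mean.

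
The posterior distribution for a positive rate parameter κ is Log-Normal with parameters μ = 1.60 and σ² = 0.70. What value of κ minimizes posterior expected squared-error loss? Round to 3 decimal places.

7.029

Mode = exp(μ − σ²) = exp(0.90) = 2.460.
Mean = exp(μ + σ²/2) = exp(1.950) = 7.029.
Squared-error loss ⇒ the optimal estimator is the posterior mean.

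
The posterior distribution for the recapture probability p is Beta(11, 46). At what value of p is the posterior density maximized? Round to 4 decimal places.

Mode = (11−1)/(11+46−2) = 10/55 = 0.1818.
Mean = 11/(11+46) = 11/57 = 0.1930.
This is the posterior mode — the MAP estimate.

0.1818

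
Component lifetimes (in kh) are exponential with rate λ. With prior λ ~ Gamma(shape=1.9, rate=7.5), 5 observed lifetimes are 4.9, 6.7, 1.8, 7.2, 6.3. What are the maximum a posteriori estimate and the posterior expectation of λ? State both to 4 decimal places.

Σ times = 26.9. Posterior: Gamma(shape = 1.9+5 = 6.9, rate = 7.5+26.9 = 34.4).
Mode = (α−1)/β = 5.9/34.4 = 0.1715.
Mean = α/β = 6.9/34.4 = 0.2006.

λ_MAP = 0.1715, E[λ|data] = 0.2006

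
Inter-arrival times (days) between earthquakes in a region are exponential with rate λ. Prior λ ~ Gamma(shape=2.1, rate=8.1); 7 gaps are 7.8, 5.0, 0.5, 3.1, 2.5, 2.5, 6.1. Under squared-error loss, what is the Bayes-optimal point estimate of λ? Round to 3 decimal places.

Σ times = 27.5. Posterior: Gamma(shape = 2.1+7 = 9.1, rate = 8.1+27.5 = 35.6).
Mode = (α−1)/β = 8.1/35.6 = 0.228.
Mean = α/β = 9.1/35.6 = 0.256.
Squared-error loss ⇒ the optimal estimator is the posterior mean.

0.256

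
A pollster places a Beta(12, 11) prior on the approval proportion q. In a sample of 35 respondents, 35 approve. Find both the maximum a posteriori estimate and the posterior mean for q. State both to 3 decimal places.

Posterior: Beta(12+35, 11+0) = Beta(47, 11).
Mode = (47−1)/(47+11−2) = 46/56 = 0.821.
Mean = 47/(47+11) = 47/58 = 0.810.

maximum a posteriori estimate = 0.821, posterior mean = 0.810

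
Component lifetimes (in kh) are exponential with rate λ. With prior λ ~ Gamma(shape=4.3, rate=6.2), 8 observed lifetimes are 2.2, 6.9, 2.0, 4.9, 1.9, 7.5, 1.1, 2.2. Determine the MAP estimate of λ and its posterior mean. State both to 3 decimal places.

MAP estimate = 0.324, posterior mean = 0.352

Σ times = 28.7. Posterior: Gamma(shape = 4.3+8 = 12.3, rate = 6.2+28.7 = 34.9).
Mode = (α−1)/β = 11.3/34.9 = 0.324.
Mean = α/β = 12.3/34.9 = 0.352.
The posterior is right-skewed, so the mean exceeds the mode.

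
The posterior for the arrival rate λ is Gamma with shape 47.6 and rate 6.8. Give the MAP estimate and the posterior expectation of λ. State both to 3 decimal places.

Mode = (α−1)/β = 46.6/6.8 = 6.853.
Mean = α/β = 47.6/6.8 = 7.000.

MAP = 6.853, posterior mean = 7.000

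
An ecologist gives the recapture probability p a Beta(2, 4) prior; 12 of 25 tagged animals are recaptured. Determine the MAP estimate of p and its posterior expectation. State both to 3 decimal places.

MAP estimate = 0.448, posterior expectation = 0.452

Posterior: Beta(2+12, 4+13) = Beta(14, 17).
Mode = (14−1)/(14+17−2) = 13/29 = 0.448.
Mean = 14/(14+17) = 14/31 = 0.452.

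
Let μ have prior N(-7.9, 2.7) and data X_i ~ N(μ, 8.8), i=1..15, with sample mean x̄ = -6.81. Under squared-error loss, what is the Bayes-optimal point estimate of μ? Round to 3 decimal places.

Posterior for μ is Normal. Precision-weighted mean: (1/2.7·-7.9 + 15/8.8·-6.81) / (1/2.7 + 15/8.8) = -7.005.
A Normal posterior is symmetric, so mode = mean.
Squared-error loss ⇒ the optimal estimator is the posterior mean.

-7.005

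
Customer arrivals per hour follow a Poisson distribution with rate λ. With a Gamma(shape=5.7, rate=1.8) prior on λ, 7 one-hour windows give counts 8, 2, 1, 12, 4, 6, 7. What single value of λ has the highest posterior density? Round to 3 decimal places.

5.080

Σ counts = 40. Posterior: Gamma(shape = 5.7+40 = 45.7, rate = 1.8+7 = 8.8).
Mode = (α−1)/β = 44.7/8.8 = 5.080.
Mean = α/β = 45.7/8.8 = 5.193.
This is the posterior mode — the MAP estimate.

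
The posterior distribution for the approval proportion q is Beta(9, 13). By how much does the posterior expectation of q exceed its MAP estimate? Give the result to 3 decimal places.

Mode = (9−1)/(9+13−2) = 8/20 = 0.400.
Mean = 9/(9+13) = 9/22 = 0.409.
Difference = 0.409 − 0.400 = 0.009.
The mean is pulled above the mode by the posterior's right skew.

0.009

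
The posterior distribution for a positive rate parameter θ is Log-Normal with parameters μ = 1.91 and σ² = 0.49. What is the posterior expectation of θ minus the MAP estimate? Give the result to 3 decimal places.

Mode = exp(μ − σ²) = exp(1.42) = 4.137.
Mean = exp(μ + σ²/2) = exp(2.155) = 8.628.
Difference = 8.628 − 4.137 = 4.491.
Right-skewed posterior ⇒ mode < mean.

4.491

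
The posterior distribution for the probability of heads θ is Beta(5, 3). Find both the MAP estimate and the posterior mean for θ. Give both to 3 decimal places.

Mode = (5−1)/(5+3−2) = 4/6 = 0.667.
Mean = 5/(5+3) = 5/8 = 0.625.

MAP = 0.667; posterior mean = 0.625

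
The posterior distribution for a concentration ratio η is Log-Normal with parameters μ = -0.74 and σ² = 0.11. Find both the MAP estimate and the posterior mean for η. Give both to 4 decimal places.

Mode = exp(μ − σ²) = exp(-0.85) = 0.4274.
Mean = exp(μ + σ²/2) = exp(-0.685) = 0.5041.

MAP: 0.4274. Posterior mean: 0.5041.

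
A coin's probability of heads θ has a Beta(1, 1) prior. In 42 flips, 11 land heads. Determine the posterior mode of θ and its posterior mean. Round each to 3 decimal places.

Posterior: Beta(1+11, 1+31) = Beta(12, 32).
Mode = (12−1)/(12+32−2) = 11/42 = 0.262.
With a flat prior the MAP equals the MLE, 11/42.
Mean = 12/(12+32) = 12/44 = 0.273.
Right-skewed posterior ⇒ mode < mean.

posterior mode = 0.262, posterior mean = 0.273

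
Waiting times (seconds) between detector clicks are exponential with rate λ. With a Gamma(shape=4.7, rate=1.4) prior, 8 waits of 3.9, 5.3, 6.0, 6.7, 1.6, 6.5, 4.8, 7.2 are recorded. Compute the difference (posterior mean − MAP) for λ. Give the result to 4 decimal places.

0.0230

Σ times = 42.0. Posterior: Gamma(shape = 4.7+8 = 12.7, rate = 1.4+42.0 = 43.4).
Mode = (α−1)/β = 11.7/43.4 = 0.2696.
Mean = α/β = 12.7/43.4 = 0.2926.
Difference = 0.2926 − 0.2696 = 0.0230.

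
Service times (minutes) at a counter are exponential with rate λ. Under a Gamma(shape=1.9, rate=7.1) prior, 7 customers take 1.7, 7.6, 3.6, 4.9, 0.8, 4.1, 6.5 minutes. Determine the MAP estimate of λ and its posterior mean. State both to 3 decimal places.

Σ times = 29.2. Posterior: Gamma(shape = 1.9+7 = 8.9, rate = 7.1+29.2 = 36.3).
Mode = (α−1)/β = 7.9/36.3 = 0.218.
Mean = α/β = 8.9/36.3 = 0.245.
The mean is pulled above the mode by the posterior's right skew.

MAP = 0.218; posterior mean = 0.245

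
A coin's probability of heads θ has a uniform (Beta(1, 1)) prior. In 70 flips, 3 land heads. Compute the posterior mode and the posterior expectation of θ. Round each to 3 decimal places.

MAP = 0.043; posterior mean = 0.056

Posterior: Beta(1+3, 1+67) = Beta(4, 68).
Mode = (4−1)/(4+68−2) = 3/70 = 0.043.
Mean = 4/(4+68) = 4/72 = 0.056.
Right-skewed posterior ⇒ mode < mean.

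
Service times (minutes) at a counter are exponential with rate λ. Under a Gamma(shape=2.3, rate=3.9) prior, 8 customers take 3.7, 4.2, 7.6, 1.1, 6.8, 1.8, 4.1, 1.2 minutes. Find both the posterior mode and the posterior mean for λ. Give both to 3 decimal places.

Σ times = 30.5. Posterior: Gamma(shape = 2.3+8 = 10.3, rate = 3.9+30.5 = 34.4).
Mode = (α−1)/β = 9.3/34.4 = 0.270.
Mean = α/β = 10.3/34.4 = 0.299.

posterior mode = 0.270, posterior mean = 0.299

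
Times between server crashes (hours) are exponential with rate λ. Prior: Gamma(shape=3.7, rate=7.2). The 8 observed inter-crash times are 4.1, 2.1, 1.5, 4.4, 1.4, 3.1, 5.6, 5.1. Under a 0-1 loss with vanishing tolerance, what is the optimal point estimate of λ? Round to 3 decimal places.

Σ times = 27.3. Posterior: Gamma(shape = 3.7+8 = 11.7, rate = 7.2+27.3 = 34.5).
Mode = (α−1)/β = 10.7/34.5 = 0.310.
Mean = α/β = 11.7/34.5 = 0.339.
This is the posterior mode — the MAP estimate.

0.310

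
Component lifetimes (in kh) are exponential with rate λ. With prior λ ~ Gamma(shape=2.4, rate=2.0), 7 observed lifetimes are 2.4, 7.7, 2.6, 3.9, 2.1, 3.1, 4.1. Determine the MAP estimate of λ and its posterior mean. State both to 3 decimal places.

Σ times = 25.9. Posterior: Gamma(shape = 2.4+7 = 9.4, rate = 2.0+25.9 = 27.9).
Mode = (α−1)/β = 8.4/27.9 = 0.301.
Mean = α/β = 9.4/27.9 = 0.337.
The mean is pulled above the mode by the posterior's right skew.

MAP = 0.301; posterior mean = 0.337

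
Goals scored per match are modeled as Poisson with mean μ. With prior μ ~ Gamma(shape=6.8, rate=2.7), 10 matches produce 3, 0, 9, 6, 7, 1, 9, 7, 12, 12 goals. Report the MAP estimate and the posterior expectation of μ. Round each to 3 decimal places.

MAP = 5.654, posterior mean = 5.732

Σ counts = 66. Posterior: Gamma(shape = 6.8+66 = 72.8, rate = 2.7+10 = 12.7).
Mode = (α−1)/β = 71.8/12.7 = 5.654.
Mean = α/β = 72.8/12.7 = 5.732.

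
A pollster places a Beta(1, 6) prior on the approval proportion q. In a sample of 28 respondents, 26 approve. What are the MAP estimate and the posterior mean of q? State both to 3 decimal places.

Posterior: Beta(1+26, 6+2) = Beta(27, 8).
Mode = (27−1)/(27+8−2) = 26/33 = 0.788.
Mean = 27/(27+8) = 27/35 = 0.771.

q_MAP = 0.788, E[q|data] = 0.771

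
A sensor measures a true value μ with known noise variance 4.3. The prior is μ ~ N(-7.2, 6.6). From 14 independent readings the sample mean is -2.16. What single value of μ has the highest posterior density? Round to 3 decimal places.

Posterior for μ is Normal. Precision-weighted mean: (1/6.6·-7.2 + 14/4.3·-2.16) / (1/6.6 + 14/4.3) = -2.384.
A Normal posterior is symmetric, so mode = mean.
This is the posterior mode — the MAP estimate.

-2.384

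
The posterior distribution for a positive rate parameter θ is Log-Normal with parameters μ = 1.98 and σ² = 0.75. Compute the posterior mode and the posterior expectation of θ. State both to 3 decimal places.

Mode = exp(μ − σ²) = exp(1.23) = 3.421.
Mean = exp(μ + σ²/2) = exp(2.355) = 10.538.
Mean > mode: the posterior has a right tail.

MAP: 3.421. Posterior mean: 10.538.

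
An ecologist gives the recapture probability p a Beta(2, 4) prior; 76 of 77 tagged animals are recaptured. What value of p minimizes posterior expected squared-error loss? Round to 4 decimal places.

Posterior: Beta(2+76, 4+1) = Beta(78, 5).
Mode = (78−1)/(78+5−2) = 77/81 = 0.9506.
Mean = 78/(78+5) = 78/83 = 0.9398.
Squared-error loss ⇒ the optimal estimator is the posterior mean.

0.9398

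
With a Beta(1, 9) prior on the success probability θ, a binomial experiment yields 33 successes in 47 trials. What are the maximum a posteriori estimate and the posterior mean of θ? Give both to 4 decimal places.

MAP = 0.6000, posterior mean = 0.5965

Posterior: Beta(1+33, 9+14) = Beta(34, 23).
Mode = (34−1)/(34+23−2) = 33/55 = 0.6000.
Mean = 34/(34+23) = 34/57 = 0.5965.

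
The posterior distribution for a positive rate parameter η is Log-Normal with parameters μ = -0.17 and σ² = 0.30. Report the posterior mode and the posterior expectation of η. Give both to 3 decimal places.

Mode = exp(μ − σ²) = exp(-0.47) = 0.625.
Mean = exp(μ + σ²/2) = exp(-0.020) = 0.980.

posterior mode = 0.625, posterior expectation = 0.980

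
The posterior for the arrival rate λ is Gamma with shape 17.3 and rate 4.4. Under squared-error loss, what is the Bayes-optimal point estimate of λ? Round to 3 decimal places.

Mode = (α−1)/β = 16.3/4.4 = 3.705.
Mean = α/β = 17.3/4.4 = 3.932.
Squared-error loss ⇒ the optimal estimator is the posterior mean.

3.932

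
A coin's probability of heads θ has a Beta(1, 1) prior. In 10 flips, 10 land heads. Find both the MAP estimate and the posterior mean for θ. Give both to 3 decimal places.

MAP = 1.000; posterior mean = 0.917

Posterior: Beta(1+10, 1+0) = Beta(11, 1).
Since β = 1 ≤ 1 and α > 1, the Beta density is monotone increasing on [0,1]; the mode is at 1.
Mean = 11/(11+1) = 0.917.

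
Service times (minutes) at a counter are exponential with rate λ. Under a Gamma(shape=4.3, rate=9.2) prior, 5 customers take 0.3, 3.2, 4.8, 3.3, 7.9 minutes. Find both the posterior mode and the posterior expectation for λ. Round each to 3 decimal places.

Σ times = 19.5. Posterior: Gamma(shape = 4.3+5 = 9.3, rate = 9.2+19.5 = 28.7).
Mode = (α−1)/β = 8.3/28.7 = 0.289.
Mean = α/β = 9.3/28.7 = 0.324.

MAP = 0.289, posterior mean = 0.324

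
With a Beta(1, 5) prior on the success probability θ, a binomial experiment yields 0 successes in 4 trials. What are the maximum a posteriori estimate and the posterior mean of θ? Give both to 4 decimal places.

Posterior: Beta(1+0, 5+4) = Beta(1, 9).
Since α = 1 ≤ 1 and β > 1, the Beta density is monotone decreasing on [0,1]; the mode is at 0.
Mean = 1/(1+9) = 0.1000.
The posterior is right-skewed, so the mean exceeds the mode.

MAP = 0.0000; posterior mean = 0.1000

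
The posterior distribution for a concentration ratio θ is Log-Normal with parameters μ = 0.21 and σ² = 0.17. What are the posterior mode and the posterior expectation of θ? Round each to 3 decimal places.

Mode = exp(μ − σ²) = exp(0.04) = 1.041.
Mean = exp(μ + σ²/2) = exp(0.295) = 1.343.

MAP = 1.041, posterior mean = 1.343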